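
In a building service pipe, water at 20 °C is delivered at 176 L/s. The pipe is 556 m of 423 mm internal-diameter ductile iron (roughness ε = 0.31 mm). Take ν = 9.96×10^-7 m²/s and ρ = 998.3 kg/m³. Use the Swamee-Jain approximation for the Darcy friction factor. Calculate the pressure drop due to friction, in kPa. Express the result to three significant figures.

Δp ≈ 19.6 kPa

V = 4Q/(πD²) = 4·0.176/(π·0.423²) = 1.252 m/s
Re = VD/ν = 1.252·0.423/9.96×10^-7 = 5.32×10^5 → turbulent
ε/D = 0.31/423 = 7.33×10^-4
Swamee-Jain: f = 0.01905
h_f = f(L/D)V²/(2g) = 0.01905·(556/0.423)·1.252²/(2·9.81) = 2.002 m
Δp = ρg·h_f = 998.3·9.81·2.002 = 19.60 kPa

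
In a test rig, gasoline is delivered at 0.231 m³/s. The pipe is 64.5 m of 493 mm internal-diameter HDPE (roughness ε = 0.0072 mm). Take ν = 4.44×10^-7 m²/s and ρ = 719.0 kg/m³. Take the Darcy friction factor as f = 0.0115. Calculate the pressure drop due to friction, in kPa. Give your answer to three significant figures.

Δp ≈ 0.792 kPa

V = 4Q/(πD²) = 4·0.231/(π·0.493²) = 1.210 m/s
h_f = f(L/D)V²/(2g) = 0.01150·(64.5/0.493)·1.210²/(2·9.81) = 0.1123 m
Δp = ρg·h_f = 719.0·9.81·0.1123 = 0.7921 kPa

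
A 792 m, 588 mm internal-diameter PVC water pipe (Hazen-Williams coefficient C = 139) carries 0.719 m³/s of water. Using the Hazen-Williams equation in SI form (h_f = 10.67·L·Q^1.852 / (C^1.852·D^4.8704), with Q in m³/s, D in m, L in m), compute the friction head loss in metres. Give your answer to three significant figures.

h_f ≈ 6.55 m

h_f = 10.67·792·0.719^1.852 / (139^1.852·0.588^4.8704) = 6.545 m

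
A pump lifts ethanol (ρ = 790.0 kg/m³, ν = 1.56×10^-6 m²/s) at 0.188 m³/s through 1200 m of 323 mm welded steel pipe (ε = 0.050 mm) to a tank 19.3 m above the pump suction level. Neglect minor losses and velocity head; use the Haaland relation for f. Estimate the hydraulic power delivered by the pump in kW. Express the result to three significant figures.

V = 4Q/(πD²) = 2.294 m/s; Re = 4.75×10^5; ε/D = 1.55×10^-4; f = 0.01492
h_f = f(L/D)V²/2g = 14.87 m
Total head H = z + h_f = 19.3 + 14.87 = 34.17 m
P_hyd = ρgQH = 790.0·9.81·0.188·34.17 = 49.79 kW

P_hyd ≈ 49.8 kW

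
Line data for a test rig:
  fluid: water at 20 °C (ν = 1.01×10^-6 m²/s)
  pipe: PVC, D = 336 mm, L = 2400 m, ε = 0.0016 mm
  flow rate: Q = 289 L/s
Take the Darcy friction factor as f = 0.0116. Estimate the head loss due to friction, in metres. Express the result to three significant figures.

h_f ≈ 44.9 m

V = 4Q/(πD²) = 4·0.289/(π·0.336²) = 3.259 m/s
h_f = f(L/D)V²/(2g) = 0.01160·(2400/0.336)·3.259²/(2·9.81) = 44.86 m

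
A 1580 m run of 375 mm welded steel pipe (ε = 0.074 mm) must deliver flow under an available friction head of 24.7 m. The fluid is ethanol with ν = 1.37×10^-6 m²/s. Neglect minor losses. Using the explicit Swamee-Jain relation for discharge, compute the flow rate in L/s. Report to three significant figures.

Q ≈ 307 L/s

Swamee-Jain (Type II): Q = -0.965·√(gD⁵h_f/L)·ln[ε/(3.7D) + √(3.17ν²L/(gD³h_f))]
√(gD⁵h_f/L) = √(9.81·0.375⁵·24.7/1580) = 0.03372
ε/(3.7D) = 5.33×10^-5; √(3.17ν²L/(gD³h_f)) = 2.71×10^-5
Q = -0.965·0.03372·ln(8.046×10^-5) = 0.3068 m³/s
Check: V = 2.78 m/s, Re = 7.60×10^5, f = 0.01500, h_f = 24.8 m ≈ 24.7 m ✓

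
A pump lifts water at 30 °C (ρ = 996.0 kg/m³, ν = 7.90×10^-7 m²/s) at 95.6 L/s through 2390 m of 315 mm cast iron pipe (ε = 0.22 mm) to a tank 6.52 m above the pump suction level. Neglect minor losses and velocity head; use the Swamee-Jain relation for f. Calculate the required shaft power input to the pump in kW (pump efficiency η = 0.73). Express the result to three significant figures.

P_shaft ≈ 22.4 kW

V = 4Q/(πD²) = 1.227 m/s; Re = 4.89×10^5; ε/D = 6.98×10^-4; f = 0.01893
h_f = f(L/D)V²/2g = 11.02 m
Total head H = z + h_f = 6.52 + 11.02 = 17.54 m
P_hyd = ρgQH = 996.0·9.81·0.0956·17.54 = 16.38 kW
P_shaft = P_hyd/η = 16.38/0.73 = 22.44 kW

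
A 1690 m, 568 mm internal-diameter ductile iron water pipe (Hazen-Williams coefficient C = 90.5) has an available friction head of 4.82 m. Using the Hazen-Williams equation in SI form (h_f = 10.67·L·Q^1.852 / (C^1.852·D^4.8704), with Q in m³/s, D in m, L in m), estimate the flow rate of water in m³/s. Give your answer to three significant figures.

Q ≈ 0.241 m³/s

Rearranging: Q = [h_f·C^1.852·D^4.8704 / (10.67·L)]^(1/1.852)
Q = [4.82·90.5^1.852·0.568^4.8704 / (10.67·1690)]^0.540 = 0.2406 m³/s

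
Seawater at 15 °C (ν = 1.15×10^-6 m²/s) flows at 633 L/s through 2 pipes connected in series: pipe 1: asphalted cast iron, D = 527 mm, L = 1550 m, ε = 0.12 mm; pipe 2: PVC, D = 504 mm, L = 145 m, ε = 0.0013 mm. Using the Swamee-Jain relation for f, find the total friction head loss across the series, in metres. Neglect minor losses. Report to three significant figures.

H ≈ 20.4 m

Pipe 1: V = 2.902 m/s, Re = 1.33×10^6, ε/D = 2.28×10^-4, f = 0.01486, h_1 = f(L/D)V²/2g = 18.76 m
Pipe 2: V = 3.173 m/s, Re = 1.39×10^6, ε/D = 2.58×10^-6, f = 0.01107, h_2 = f(L/D)V²/2g = 1.634 m
Series → Q common, losses add: H = Σh = 20.40 m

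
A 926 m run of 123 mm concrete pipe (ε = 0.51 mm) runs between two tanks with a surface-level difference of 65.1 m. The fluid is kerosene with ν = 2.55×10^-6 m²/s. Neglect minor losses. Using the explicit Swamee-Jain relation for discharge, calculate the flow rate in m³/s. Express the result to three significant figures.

Q ≈ 0.0284 m³/s

Swamee-Jain (Type II): Q = -0.965·√(gD⁵h_f/L)·ln[ε/(3.7D) + √(3.17ν²L/(gD³h_f))]
√(gD⁵h_f/L) = √(9.81·0.123⁵·65.1/926) = 0.004406
ε/(3.7D) = 0.00112; √(3.17ν²L/(gD³h_f)) = 1.27×10^-4
Q = -0.965·0.004406·ln(0.001247) = 0.02843 m³/s
Check: V = 2.39 m/s, Re = 1.15×10^5, f = 0.02988, h_f = 65.6 m ≈ 65.1 m ✓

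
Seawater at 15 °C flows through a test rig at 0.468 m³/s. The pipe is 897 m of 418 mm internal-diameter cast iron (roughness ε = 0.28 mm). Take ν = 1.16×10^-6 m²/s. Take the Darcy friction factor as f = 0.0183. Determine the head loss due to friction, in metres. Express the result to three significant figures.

V = 4Q/(πD²) = 4·0.468/(π·0.418²) = 3.410 m/s
h_f = f(L/D)V²/(2g) = 0.01830·(897/0.418)·3.410²/(2·9.81) = 23.28 m

h_f ≈ 23.3 m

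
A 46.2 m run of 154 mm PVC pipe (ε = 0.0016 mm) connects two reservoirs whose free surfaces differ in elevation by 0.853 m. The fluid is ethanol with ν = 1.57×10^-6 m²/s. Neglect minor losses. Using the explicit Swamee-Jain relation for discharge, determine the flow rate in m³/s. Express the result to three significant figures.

Swamee-Jain (Type II): Q = -0.965·√(gD⁵h_f/L)·ln[ε/(3.7D) + √(3.17ν²L/(gD³h_f))]
√(gD⁵h_f/L) = √(9.81·0.154⁵·0.853/46.2) = 0.003961
ε/(3.7D) = 2.81×10^-6; √(3.17ν²L/(gD³h_f)) = 1.09×10^-4
Q = -0.965·0.003961·ln(1.115×10^-4) = 0.03479 m³/s
Check: V = 1.87 m/s, Re = 1.83×10^5, f = 0.01589, h_f = 0.848 m ≈ 0.853 m ✓

Q ≈ 0.0348 m³/s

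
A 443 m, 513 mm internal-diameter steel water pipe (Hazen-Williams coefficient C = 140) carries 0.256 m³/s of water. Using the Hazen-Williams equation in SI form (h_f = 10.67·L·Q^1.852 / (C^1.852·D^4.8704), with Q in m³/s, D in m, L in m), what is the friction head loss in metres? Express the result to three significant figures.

h_f ≈ 1.04 m

h_f = 10.67·443·0.256^1.852 / (140^1.852·0.513^4.8704) = 1.037 m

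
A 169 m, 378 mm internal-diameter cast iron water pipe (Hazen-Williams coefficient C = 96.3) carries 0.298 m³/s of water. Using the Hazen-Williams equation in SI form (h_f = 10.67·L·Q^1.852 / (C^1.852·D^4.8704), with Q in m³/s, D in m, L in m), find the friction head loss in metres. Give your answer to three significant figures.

h_f = 10.67·169·0.298^1.852 / (96.3^1.852·0.378^4.8704) = 4.639 m

h_f ≈ 4.64 m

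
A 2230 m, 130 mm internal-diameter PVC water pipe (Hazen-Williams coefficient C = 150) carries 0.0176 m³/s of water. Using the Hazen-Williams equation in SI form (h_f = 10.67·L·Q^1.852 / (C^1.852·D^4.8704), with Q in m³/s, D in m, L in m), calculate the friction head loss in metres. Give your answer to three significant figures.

h_f = 10.67·2230·0.0176^1.852 / (150^1.852·0.130^4.8704) = 25.85 m

h_f ≈ 25.9 m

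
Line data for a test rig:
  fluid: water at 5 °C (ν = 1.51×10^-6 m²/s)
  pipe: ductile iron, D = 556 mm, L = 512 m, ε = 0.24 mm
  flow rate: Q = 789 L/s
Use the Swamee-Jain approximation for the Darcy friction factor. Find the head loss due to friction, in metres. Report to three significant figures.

V = 4Q/(πD²) = 4·0.789/(π·0.556²) = 3.250 m/s
Re = VD/ν = 3.250·0.556/1.51×10^-6 = 1.20×10^6 → turbulent
ε/D = 0.24/556 = 4.32×10^-4
Swamee-Jain: f = 0.01673
h_f = f(L/D)V²/(2g) = 0.01673·(512/0.556)·3.250²/(2·9.81) = 8.290 m

h_f ≈ 8.29 m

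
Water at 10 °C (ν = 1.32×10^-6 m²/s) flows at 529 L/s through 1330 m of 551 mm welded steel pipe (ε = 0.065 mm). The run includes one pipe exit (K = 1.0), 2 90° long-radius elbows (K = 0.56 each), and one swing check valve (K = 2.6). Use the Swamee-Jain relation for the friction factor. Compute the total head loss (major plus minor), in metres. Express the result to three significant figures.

V = 4Q/(πD²) = 2.219 m/s; V²/2g = 0.2509 m
Re = 9.26×10^5, ε/D = 1.18×10^-4 → f = 0.01385 (Swamee-Jain)
Major: h_f = f(L/D)·V²/2g = 0.01385·2414·0.2509 = 8.385 m
Minor: ΣK = 4.72; h_m = ΣK·V²/2g = 1.184 m
Total H_L = 8.385 + 1.184 = 9.569 m

H_L ≈ 9.57 m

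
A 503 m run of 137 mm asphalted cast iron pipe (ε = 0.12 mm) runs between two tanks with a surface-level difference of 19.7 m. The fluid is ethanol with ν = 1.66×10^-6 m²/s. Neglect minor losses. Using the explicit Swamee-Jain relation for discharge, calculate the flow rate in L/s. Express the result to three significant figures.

Swamee-Jain (Type II): Q = -0.965·√(gD⁵h_f/L)·ln[ε/(3.7D) + √(3.17ν²L/(gD³h_f))]
√(gD⁵h_f/L) = √(9.81·0.137⁵·19.7/503) = 0.004306
ε/(3.7D) = 2.37×10^-4; √(3.17ν²L/(gD³h_f)) = 9.40×10^-5
Q = -0.965·0.004306·ln(3.308×10^-4) = 0.03330 m³/s
Check: V = 2.26 m/s, Re = 1.86×10^5, f = 0.02079, h_f = 19.9 m ≈ 19.7 m ✓

Q ≈ 33.3 L/s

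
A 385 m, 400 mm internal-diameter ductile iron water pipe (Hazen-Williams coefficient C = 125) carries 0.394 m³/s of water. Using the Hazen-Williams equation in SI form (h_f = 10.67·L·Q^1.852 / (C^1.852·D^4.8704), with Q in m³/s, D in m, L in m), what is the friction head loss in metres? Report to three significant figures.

h_f ≈ 8.30 m

h_f = 10.67·385·0.394^1.852 / (125^1.852·0.400^4.8704) = 8.301 m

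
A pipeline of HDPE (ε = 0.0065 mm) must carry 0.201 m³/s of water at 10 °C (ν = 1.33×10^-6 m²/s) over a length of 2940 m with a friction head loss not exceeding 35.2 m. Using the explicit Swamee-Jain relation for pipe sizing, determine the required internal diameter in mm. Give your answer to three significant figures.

Swamee-Jain (Type III): D = 0.66·[ε^1.25·(LQ²/(gh_f))^4.75 + ν·Q^9.4·(L/(gh_f))^5.2]^0.04
LQ²/(gh_f) = 0.3440; L/(gh_f) = 8.514
Term 1 = ε^1.25·(…)^4.75 = 2.06×10^-9; Term 2 = ν·Q^9.4·(…)^5.2 = 2.57×10^-8
D = 0.66·(2.06×10^-9 + 2.57×10^-8)^0.04 = 0.3291 m = 329 mm
Check: V = 2.36 m/s, Re = 5.85×10^5, f = 0.01307, h_f = 33.2 m ≈ 35.2 m ✓

D ≈ 329 mm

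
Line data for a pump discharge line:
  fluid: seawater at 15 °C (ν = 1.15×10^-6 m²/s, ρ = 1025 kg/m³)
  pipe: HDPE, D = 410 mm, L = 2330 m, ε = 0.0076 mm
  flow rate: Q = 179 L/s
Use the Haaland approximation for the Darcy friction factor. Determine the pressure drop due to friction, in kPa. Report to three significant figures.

Δp ≈ 71.5 kPa

V = 4Q/(πD²) = 4·0.179/(π·0.410²) = 1.356 m/s
Re = VD/ν = 1.356·0.410/1.15×10^-6 = 4.83×10^5 → turbulent
ε/D = 0.0076/410 = 1.85×10^-5
Haaland: f = 0.01336
h_f = f(L/D)V²/(2g) = 0.01336·(2330/0.410)·1.356²/(2·9.81) = 7.111 m
Δp = ρg·h_f = 1025·9.81·7.111 = 71.50 kPa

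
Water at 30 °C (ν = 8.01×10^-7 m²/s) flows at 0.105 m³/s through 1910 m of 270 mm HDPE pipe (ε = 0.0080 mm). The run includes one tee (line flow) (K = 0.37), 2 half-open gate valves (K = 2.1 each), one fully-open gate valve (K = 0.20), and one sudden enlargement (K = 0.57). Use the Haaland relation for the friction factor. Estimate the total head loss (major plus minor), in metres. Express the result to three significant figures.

V = 4Q/(πD²) = 1.834 m/s; V²/2g = 0.1714 m
Re = 6.18×10^5, ε/D = 2.96×10^-5 → f = 0.01299 (Haaland)
Major: h_f = f(L/D)·V²/2g = 0.01299·7074·0.1714 = 15.75 m
Minor: ΣK = 5.34; h_m = ΣK·V²/2g = 0.9153 m
Total H_L = 15.75 + 0.9153 = 16.67 m

H_L ≈ 16.7 m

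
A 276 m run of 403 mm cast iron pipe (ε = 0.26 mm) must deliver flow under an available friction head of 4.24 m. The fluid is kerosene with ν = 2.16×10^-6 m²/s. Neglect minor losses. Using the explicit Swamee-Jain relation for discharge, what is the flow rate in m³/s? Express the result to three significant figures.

Q ≈ 0.327 m³/s

Swamee-Jain (Type II): Q = -0.965·√(gD⁵h_f/L)·ln[ε/(3.7D) + √(3.17ν²L/(gD³h_f))]
√(gD⁵h_f/L) = √(9.81·0.403⁵·4.24/276) = 0.04002
ε/(3.7D) = 1.74×10^-4; √(3.17ν²L/(gD³h_f)) = 3.87×10^-5
Q = -0.965·0.04002·ln(2.131×10^-4) = 0.3265 m³/s
Check: V = 2.56 m/s, Re = 4.78×10^5, f = 0.01866, h_f = 4.27 m ≈ 4.24 m ✓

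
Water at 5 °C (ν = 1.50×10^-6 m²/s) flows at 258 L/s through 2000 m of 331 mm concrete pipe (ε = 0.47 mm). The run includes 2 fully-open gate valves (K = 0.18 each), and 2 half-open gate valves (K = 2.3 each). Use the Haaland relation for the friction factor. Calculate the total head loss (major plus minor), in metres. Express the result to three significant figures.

V = 4Q/(πD²) = 2.998 m/s; V²/2g = 0.4582 m
Re = 6.62×10^5, ε/D = 0.00142 → f = 0.02178 (Haaland)
Major: h_f = f(L/D)·V²/2g = 0.02178·6042·0.4582 = 60.30 m
Minor: ΣK = 4.96; h_m = ΣK·V²/2g = 2.273 m
Total H_L = 60.30 + 2.273 = 62.57 m

H_L ≈ 62.6 m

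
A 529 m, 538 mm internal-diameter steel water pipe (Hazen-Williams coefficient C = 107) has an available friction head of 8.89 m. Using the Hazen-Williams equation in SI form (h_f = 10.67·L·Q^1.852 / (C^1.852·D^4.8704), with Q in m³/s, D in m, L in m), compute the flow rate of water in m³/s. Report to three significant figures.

Rearranging: Q = [h_f·C^1.852·D^4.8704 / (10.67·L)]^(1/1.852)
Q = [8.89·107^1.852·0.538^4.8704 / (10.67·529)]^0.540 = 0.6428 m³/s

Q ≈ 0.643 m³/s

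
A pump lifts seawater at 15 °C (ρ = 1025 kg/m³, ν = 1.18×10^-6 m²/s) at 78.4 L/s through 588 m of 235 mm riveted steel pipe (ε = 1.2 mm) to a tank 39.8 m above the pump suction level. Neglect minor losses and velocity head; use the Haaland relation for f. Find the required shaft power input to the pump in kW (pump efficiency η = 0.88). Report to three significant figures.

V = 4Q/(πD²) = 1.808 m/s; Re = 3.60×10^5; ε/D = 0.00511; f = 0.03086
h_f = f(L/D)V²/2g = 12.86 m
Total head H = z + h_f = 39.8 + 12.86 = 52.66 m
P_hyd = ρgQH = 1025·9.81·0.0784·52.66 = 41.51 kW
P_shaft = P_hyd/η = 41.51/0.88 = 47.17 kW

P_shaft ≈ 47.2 kW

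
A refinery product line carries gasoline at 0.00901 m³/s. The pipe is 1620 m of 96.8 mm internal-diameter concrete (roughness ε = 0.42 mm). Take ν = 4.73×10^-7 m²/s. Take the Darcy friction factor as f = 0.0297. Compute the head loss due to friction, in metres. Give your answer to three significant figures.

V = 4Q/(πD²) = 4·0.00901/(π·0.0968²) = 1.224 m/s
h_f = f(L/D)V²/(2g) = 0.02970·(1620/0.0968)·1.224²/(2·9.81) = 37.97 m

h_f ≈ 38.0 m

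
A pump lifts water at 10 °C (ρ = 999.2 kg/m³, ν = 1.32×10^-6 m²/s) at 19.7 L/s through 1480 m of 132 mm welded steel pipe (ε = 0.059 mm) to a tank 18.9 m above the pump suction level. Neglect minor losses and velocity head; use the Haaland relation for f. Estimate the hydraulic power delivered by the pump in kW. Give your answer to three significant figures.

V = 4Q/(πD²) = 1.440 m/s; Re = 1.44×10^5; ε/D = 4.47×10^-4; f = 0.01898
h_f = f(L/D)V²/2g = 22.47 m
Total head H = z + h_f = 18.9 + 22.47 = 41.37 m
P_hyd = ρgQH = 999.2·9.81·0.0197·41.37 = 7.989 kW

P_hyd ≈ 7.99 kW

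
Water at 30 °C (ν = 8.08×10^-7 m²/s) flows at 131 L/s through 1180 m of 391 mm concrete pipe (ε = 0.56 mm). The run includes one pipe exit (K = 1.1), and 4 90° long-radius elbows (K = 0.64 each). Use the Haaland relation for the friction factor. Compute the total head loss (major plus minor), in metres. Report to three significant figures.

V = 4Q/(πD²) = 1.091 m/s; V²/2g = 0.06067 m
Re = 5.28×10^5, ε/D = 0.00143 → f = 0.02190 (Haaland)
Major: h_f = f(L/D)·V²/2g = 0.02190·3018·0.06067 = 4.010 m
Minor: ΣK = 3.66; h_m = ΣK·V²/2g = 0.2220 m
Total H_L = 4.010 + 0.2220 = 4.232 m

H_L ≈ 4.23 m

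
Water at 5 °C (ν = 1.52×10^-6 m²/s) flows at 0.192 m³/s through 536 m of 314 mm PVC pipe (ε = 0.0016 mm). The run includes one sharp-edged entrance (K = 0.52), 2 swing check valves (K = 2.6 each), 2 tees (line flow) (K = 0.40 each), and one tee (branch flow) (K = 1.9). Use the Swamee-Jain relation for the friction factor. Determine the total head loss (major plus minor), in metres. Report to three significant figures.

H_L ≈ 9.65 m

V = 4Q/(πD²) = 2.479 m/s; V²/2g = 0.3133 m
Re = 5.12×10^5, ε/D = 5.10×10^-6 → f = 0.01312 (Swamee-Jain)
Major: h_f = f(L/D)·V²/2g = 0.01312·1707·0.3133 = 7.016 m
Minor: ΣK = 8.42; h_m = ΣK·V²/2g = 2.638 m
Total H_L = 7.016 + 2.638 = 9.655 m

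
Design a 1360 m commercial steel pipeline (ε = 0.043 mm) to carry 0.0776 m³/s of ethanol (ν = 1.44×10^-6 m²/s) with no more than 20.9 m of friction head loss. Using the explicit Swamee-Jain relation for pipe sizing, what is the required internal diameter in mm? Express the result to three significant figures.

D ≈ 224 mm

Swamee-Jain (Type III): D = 0.66·[ε^1.25·(LQ²/(gh_f))^4.75 + ν·Q^9.4·(L/(gh_f))^5.2]^0.04
LQ²/(gh_f) = 0.03994; L/(gh_f) = 6.633
Term 1 = ε^1.25·(…)^4.75 = 7.92×10^-13; Term 2 = ν·Q^9.4·(…)^5.2 = 9.91×10^-13
D = 0.66·(7.92×10^-13 + 9.91×10^-13)^0.04 = 0.2237 m = 224 mm
Check: V = 1.98 m/s, Re = 3.07×10^5, f = 0.01621, h_f = 19.6 m ≈ 20.9 m ✓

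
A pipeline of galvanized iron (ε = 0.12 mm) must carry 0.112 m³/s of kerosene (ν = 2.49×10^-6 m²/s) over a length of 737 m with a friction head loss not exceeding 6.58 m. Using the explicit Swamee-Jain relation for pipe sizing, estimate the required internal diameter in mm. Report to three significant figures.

D ≈ 297 mm

Swamee-Jain (Type III): D = 0.66·[ε^1.25·(LQ²/(gh_f))^4.75 + ν·Q^9.4·(L/(gh_f))^5.2]^0.04
LQ²/(gh_f) = 0.1432; L/(gh_f) = 11.42
Term 1 = ε^1.25·(…)^4.75 = 1.23×10^-9; Term 2 = ν·Q^9.4·(…)^5.2 = 9.08×10^-10
D = 0.66·(1.23×10^-9 + 9.08×10^-10)^0.04 = 0.2970 m = 297 mm
Check: V = 1.62 m/s, Re = 1.93×10^5, f = 0.01848, h_f = 6.11 m ≈ 6.58 m ✓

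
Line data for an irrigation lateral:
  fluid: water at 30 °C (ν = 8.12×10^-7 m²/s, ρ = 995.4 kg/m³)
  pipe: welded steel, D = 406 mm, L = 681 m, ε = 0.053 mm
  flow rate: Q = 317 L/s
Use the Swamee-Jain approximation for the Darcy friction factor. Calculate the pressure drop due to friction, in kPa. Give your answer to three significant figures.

V = 4Q/(πD²) = 4·0.317/(π·0.406²) = 2.449 m/s
Re = VD/ν = 2.449·0.406/8.12×10^-7 = 1.22×10^6 → turbulent
ε/D = 0.053/406 = 1.31×10^-4
Swamee-Jain: f = 0.01374
h_f = f(L/D)V²/(2g) = 0.01374·(681/0.406)·2.449²/(2·9.81) = 7.045 m
Δp = ρg·h_f = 995.4·9.81·7.045 = 68.79 kPa

Δp ≈ 68.8 kPa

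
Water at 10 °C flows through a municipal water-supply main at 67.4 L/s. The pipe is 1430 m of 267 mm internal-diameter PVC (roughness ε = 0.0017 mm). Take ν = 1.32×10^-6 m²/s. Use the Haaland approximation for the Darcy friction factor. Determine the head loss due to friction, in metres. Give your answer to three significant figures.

V = 4Q/(πD²) = 4·0.0674/(π·0.267²) = 1.204 m/s
Re = VD/ν = 1.204·0.267/1.32×10^-6 = 2.43×10^5 → turbulent
ε/D = 0.0017/267 = 6.37×10^-6
Haaland: f = 0.01496
h_f = f(L/D)V²/(2g) = 0.01496·(1430/0.267)·1.204²/(2·9.81) = 5.919 m

h_f ≈ 5.92 m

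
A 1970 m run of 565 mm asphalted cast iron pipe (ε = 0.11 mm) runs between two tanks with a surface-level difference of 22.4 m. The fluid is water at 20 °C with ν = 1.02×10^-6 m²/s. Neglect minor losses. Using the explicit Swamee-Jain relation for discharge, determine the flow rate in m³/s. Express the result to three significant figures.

Swamee-Jain (Type II): Q = -0.965·√(gD⁵h_f/L)·ln[ε/(3.7D) + √(3.17ν²L/(gD³h_f))]
√(gD⁵h_f/L) = √(9.81·0.565⁵·22.4/1970) = 0.08014
ε/(3.7D) = 5.26×10^-5; √(3.17ν²L/(gD³h_f)) = 1.28×10^-5
Q = -0.965·0.08014·ln(6.542×10^-5) = 0.7451 m³/s
Check: V = 2.97 m/s, Re = 1.65×10^6, f = 0.01436, h_f = 22.5 m ≈ 22.4 m ✓

Q ≈ 0.745 m³/s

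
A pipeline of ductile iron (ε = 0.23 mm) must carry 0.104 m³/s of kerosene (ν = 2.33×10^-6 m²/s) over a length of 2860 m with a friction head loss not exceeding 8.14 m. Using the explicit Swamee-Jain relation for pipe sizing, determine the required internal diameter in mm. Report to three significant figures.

Swamee-Jain (Type III): D = 0.66·[ε^1.25·(LQ²/(gh_f))^4.75 + ν·Q^9.4·(L/(gh_f))^5.2]^0.04
LQ²/(gh_f) = 0.3874; L/(gh_f) = 35.82
Term 1 = ε^1.25·(…)^4.75 = 3.13×10^-7; Term 2 = ν·Q^9.4·(…)^5.2 = 1.62×10^-7
D = 0.66·(3.13×10^-7 + 1.62×10^-7)^0.04 = 0.3686 m = 369 mm
Check: V = 0.974 m/s, Re = 1.54×10^5, f = 0.02000, h_f = 7.51 m ≈ 8.14 m ✓

D ≈ 369 mm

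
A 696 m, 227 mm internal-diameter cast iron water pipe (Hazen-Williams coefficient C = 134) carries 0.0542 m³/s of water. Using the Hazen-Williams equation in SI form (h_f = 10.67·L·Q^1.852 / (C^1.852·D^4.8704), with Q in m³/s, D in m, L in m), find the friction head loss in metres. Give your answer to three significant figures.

h_f = 10.67·696·0.0542^1.852 / (134^1.852·0.227^4.8704) = 5.286 m

h_f ≈ 5.29 m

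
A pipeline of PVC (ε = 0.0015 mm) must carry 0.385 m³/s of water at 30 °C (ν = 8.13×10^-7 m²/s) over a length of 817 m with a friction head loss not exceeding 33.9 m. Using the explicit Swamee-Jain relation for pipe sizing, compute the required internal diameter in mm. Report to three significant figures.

D ≈ 318 mm

Swamee-Jain (Type III): D = 0.66·[ε^1.25·(LQ²/(gh_f))^4.75 + ν·Q^9.4·(L/(gh_f))^5.2]^0.04
LQ²/(gh_f) = 0.3641; L/(gh_f) = 2.457
Term 1 = ε^1.25·(…)^4.75 = 4.33×10^-10; Term 2 = ν·Q^9.4·(…)^5.2 = 1.10×10^-8
D = 0.66·(4.33×10^-10 + 1.10×10^-8)^0.04 = 0.3176 m = 318 mm
Check: V = 4.86 m/s, Re = 1.90×10^6, f = 0.01063, h_f = 32.9 m ≈ 33.9 m ✓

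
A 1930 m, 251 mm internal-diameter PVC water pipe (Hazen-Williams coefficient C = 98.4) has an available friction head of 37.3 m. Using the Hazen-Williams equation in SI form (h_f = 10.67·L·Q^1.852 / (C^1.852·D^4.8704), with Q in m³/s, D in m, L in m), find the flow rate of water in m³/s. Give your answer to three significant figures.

Q ≈ 0.0858 m³/s

Rearranging: Q = [h_f·C^1.852·D^4.8704 / (10.67·L)]^(1/1.852)
Q = [37.3·98.4^1.852·0.251^4.8704 / (10.67·1930)]^0.540 = 0.08584 m³/s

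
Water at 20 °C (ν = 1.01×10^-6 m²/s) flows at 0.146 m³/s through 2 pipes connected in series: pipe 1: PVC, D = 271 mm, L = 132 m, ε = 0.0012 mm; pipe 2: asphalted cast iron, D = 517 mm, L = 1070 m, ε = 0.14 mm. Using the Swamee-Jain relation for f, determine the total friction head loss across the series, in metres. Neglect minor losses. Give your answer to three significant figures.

Pipe 1: V = 2.531 m/s, Re = 6.79×10^5, ε/D = 4.43×10^-6, f = 0.01249, h_1 = f(L/D)V²/2g = 1.986 m
Pipe 2: V = 0.6955 m/s, Re = 3.56×10^5, ε/D = 2.71×10^-4, f = 0.01659, h_2 = f(L/D)V²/2g = 0.8462 m
Series → Q common, losses add: H = Σh = 2.833 m

H ≈ 2.83 m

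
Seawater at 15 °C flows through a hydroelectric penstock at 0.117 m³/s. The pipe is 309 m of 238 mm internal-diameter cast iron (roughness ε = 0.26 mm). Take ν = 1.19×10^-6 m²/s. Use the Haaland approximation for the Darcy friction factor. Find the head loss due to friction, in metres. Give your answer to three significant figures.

V = 4Q/(πD²) = 4·0.117/(π·0.238²) = 2.630 m/s
Re = VD/ν = 2.630·0.238/1.19×10^-6 = 5.26×10^5 → turbulent
ε/D = 0.26/238 = 0.00109
Haaland: f = 0.02057
h_f = f(L/D)V²/(2g) = 0.02057·(309/0.238)·2.630²/(2·9.81) = 9.416 m

h_f ≈ 9.42 m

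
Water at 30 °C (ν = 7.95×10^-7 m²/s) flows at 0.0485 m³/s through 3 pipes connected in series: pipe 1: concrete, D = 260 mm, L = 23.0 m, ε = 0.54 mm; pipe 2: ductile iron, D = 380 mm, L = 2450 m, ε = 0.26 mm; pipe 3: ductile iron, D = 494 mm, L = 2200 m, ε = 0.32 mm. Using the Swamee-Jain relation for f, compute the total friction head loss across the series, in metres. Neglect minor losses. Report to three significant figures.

Pipe 1: V = 0.9135 m/s, Re = 2.99×10^5, ε/D = 0.00208, f = 0.02439, h_1 = f(L/D)V²/2g = 0.09178 m
Pipe 2: V = 0.4276 m/s, Re = 2.04×10^5, ε/D = 6.84×10^-4, f = 0.01981, h_2 = f(L/D)V²/2g = 1.191 m
Pipe 3: V = 0.2530 m/s, Re = 1.57×10^5, ε/D = 6.48×10^-4, f = 0.02008, h_3 = f(L/D)V²/2g = 0.2918 m
Series → Q common, losses add: H = Σh = 1.574 m

H ≈ 1.57 m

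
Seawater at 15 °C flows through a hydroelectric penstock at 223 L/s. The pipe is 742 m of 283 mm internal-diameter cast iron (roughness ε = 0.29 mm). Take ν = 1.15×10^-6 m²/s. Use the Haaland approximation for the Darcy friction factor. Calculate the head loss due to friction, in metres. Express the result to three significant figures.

h_f ≈ 33.7 m

V = 4Q/(πD²) = 4·0.223/(π·0.283²) = 3.545 m/s
Re = VD/ν = 3.545·0.283/1.15×10^-6 = 8.72×10^5 → turbulent
ε/D = 0.29/283 = 0.00102
Haaland: f = 0.02009
h_f = f(L/D)V²/(2g) = 0.02009·(742/0.283)·3.545²/(2·9.81) = 33.75 m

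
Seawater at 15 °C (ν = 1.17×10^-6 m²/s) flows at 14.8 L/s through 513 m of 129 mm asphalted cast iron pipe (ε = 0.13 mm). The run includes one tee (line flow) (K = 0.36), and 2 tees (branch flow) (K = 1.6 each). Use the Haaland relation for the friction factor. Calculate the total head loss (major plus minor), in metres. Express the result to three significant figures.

H_L ≈ 5.84 m

V = 4Q/(πD²) = 1.132 m/s; V²/2g = 0.06536 m
Re = 1.25×10^5, ε/D = 0.00101 → f = 0.02159 (Haaland)
Major: h_f = f(L/D)·V²/2g = 0.02159·3977·0.06536 = 5.612 m
Minor: ΣK = 3.56; h_m = ΣK·V²/2g = 0.2327 m
Total H_L = 5.612 + 0.2327 = 5.845 m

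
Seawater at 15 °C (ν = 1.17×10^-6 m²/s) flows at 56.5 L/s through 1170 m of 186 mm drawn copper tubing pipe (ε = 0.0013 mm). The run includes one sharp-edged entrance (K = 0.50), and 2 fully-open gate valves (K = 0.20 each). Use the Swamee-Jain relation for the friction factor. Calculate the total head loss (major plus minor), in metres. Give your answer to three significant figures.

H_L ≈ 19.9 m

V = 4Q/(πD²) = 2.079 m/s; V²/2g = 0.2204 m
Re = 3.31×10^5, ε/D = 6.99×10^-6 → f = 0.01420 (Swamee-Jain)
Major: h_f = f(L/D)·V²/2g = 0.01420·6290·0.2204 = 19.69 m
Minor: ΣK = 0.900; h_m = ΣK·V²/2g = 0.1983 m
Total H_L = 19.69 + 0.1983 = 19.89 m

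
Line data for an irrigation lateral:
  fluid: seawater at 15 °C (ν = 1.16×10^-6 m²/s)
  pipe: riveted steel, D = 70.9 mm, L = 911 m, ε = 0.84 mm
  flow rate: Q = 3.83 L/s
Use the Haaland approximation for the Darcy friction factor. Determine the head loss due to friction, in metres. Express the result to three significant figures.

h_f ≈ 25.3 m

V = 4Q/(πD²) = 4·0.00383/(π·0.0709²) = 0.9701 m/s
Re = VD/ν = 0.9701·0.0709/1.16×10^-6 = 5.93×10^4 → turbulent
ε/D = 0.84/70.9 = 0.0118
Haaland: f = 0.04110
h_f = f(L/D)V²/(2g) = 0.04110·(911/0.0709)·0.9701²/(2·9.81) = 25.33 m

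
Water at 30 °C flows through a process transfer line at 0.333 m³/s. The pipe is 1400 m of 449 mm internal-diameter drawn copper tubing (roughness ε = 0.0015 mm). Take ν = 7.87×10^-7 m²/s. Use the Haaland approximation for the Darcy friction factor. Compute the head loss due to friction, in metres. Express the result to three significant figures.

h_f ≈ 7.94 m

V = 4Q/(πD²) = 4·0.333/(π·0.449²) = 2.103 m/s
Re = VD/ν = 2.103·0.449/7.87×10^-7 = 1.20×10^6 → turbulent
ε/D = 0.0015/449 = 3.34×10^-6
Haaland: f = 0.01130
h_f = f(L/D)V²/(2g) = 0.01130·(1400/0.449)·2.103²/(2·9.81) = 7.944 m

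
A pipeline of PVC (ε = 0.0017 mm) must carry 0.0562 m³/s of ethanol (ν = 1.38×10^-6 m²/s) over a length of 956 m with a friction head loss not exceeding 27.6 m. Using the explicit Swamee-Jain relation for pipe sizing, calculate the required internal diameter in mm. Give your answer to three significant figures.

Swamee-Jain (Type III): D = 0.66·[ε^1.25·(LQ²/(gh_f))^4.75 + ν·Q^9.4·(L/(gh_f))^5.2]^0.04
LQ²/(gh_f) = 0.01115; L/(gh_f) = 3.531
Term 1 = ε^1.25·(…)^4.75 = 3.26×10^-17; Term 2 = ν·Q^9.4·(…)^5.2 = 1.72×10^-15
D = 0.66·(3.26×10^-17 + 1.72×10^-15)^0.04 = 0.1696 m = 170 mm
Check: V = 2.49 m/s, Re = 3.06×10^5, f = 0.01444, h_f = 25.7 m ≈ 27.6 m ✓

D ≈ 170 mm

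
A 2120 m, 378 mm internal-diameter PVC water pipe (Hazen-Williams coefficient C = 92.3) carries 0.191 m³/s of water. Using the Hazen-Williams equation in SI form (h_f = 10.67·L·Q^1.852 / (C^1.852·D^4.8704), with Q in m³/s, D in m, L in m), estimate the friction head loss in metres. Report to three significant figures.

h_f ≈ 27.6 m

h_f = 10.67·2120·0.191^1.852 / (92.3^1.852·0.378^4.8704) = 27.62 m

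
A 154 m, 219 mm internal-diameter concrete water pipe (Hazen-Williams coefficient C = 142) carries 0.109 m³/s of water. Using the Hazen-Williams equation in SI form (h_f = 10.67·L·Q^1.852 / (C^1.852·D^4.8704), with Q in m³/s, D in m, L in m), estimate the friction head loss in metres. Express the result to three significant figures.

h_f ≈ 4.56 m

h_f = 10.67·154·0.109^1.852 / (142^1.852·0.219^4.8704) = 4.563 m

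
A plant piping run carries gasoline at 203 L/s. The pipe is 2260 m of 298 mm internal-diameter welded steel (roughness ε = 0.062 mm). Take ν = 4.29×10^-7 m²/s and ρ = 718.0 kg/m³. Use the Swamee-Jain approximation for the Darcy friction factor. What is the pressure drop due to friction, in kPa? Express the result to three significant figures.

V = 4Q/(πD²) = 4·0.203/(π·0.298²) = 2.911 m/s
Re = VD/ν = 2.911·0.298/4.29×10^-7 = 2.02×10^6 → turbulent
ε/D = 0.062/298 = 2.08×10^-4
Swamee-Jain: f = 0.01441
h_f = f(L/D)V²/(2g) = 0.01441·(2260/0.298)·2.911²/(2·9.81) = 47.19 m
Δp = ρg·h_f = 718.0·9.81·47.19 = 332.4 kPa

Δp ≈ 332 kPa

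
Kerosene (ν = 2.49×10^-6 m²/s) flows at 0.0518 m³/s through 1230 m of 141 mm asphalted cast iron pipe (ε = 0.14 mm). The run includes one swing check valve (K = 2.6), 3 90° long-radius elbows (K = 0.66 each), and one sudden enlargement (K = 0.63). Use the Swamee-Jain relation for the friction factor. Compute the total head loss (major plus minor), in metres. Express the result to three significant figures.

H_L ≈ 107 m

V = 4Q/(πD²) = 3.317 m/s; V²/2g = 0.5609 m
Re = 1.88×10^5, ε/D = 9.93×10^-4 → f = 0.02125 (Swamee-Jain)
Major: h_f = f(L/D)·V²/2g = 0.02125·8723·0.5609 = 104.0 m
Minor: ΣK = 5.21; h_m = ΣK·V²/2g = 2.922 m
Total H_L = 104.0 + 2.922 = 106.9 m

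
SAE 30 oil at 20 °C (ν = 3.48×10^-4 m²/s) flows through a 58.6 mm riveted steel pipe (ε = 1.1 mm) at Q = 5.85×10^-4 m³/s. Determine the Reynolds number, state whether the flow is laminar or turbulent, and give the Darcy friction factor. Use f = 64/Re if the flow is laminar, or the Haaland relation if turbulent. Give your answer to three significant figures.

V = 4Q/(πD²) = 0.2169 m/s
Re = VD/ν = 0.2169·0.0586/3.48×10^-4 = 36.5
Re < 2300 → laminar → f = 64/Re = 1.752

Re ≈ 36.5; laminar; f = 64/Re ≈ 1.75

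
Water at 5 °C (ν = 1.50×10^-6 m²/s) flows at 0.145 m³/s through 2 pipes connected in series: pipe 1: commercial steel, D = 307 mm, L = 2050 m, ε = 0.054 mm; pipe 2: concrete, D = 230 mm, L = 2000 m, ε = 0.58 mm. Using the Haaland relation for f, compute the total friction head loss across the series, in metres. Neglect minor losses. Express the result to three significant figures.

Pipe 1: V = 1.959 m/s, Re = 4.01×10^5, ε/D = 1.76×10^-4, f = 0.01538, h_1 = f(L/D)V²/2g = 20.08 m
Pipe 2: V = 3.490 m/s, Re = 5.35×10^5, ε/D = 0.00252, f = 0.02524, h_2 = f(L/D)V²/2g = 136.3 m
Series → Q common, losses add: H = Σh = 156.3 m

H ≈ 156 m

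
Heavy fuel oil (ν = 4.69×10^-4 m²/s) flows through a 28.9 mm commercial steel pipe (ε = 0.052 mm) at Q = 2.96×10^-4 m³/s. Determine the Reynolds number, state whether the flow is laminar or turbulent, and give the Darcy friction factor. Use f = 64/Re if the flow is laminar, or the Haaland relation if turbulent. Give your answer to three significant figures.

Re ≈ 27.8; laminar; f = 64/Re ≈ 2.30

V = 4Q/(πD²) = 0.4512 m/s
Re = VD/ν = 0.4512·0.0289/4.69×10^-4 = 27.8
Re < 2300 → laminar → f = 64/Re = 2.302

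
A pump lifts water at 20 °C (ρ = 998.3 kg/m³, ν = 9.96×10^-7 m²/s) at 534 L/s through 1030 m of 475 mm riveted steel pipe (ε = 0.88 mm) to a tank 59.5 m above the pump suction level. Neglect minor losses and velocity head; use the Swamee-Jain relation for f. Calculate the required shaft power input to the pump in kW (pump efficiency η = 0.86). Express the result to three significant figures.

V = 4Q/(πD²) = 3.013 m/s; Re = 1.44×10^6; ε/D = 0.00185; f = 0.02315
h_f = f(L/D)V²/2g = 23.23 m
Total head H = z + h_f = 59.5 + 23.23 = 82.73 m
P_hyd = ρgQH = 998.3·9.81·0.534·82.73 = 432.7 kW
P_shaft = P_hyd/η = 432.7/0.86 = 503.1 kW

P_shaft ≈ 503 kW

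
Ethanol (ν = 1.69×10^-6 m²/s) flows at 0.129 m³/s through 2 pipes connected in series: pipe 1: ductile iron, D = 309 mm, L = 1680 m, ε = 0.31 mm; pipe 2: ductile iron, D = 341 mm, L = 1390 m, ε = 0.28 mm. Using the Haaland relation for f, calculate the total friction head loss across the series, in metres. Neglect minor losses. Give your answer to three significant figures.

Pipe 1: V = 1.720 m/s, Re = 3.15×10^5, ε/D = 0.00100, f = 0.02050, h_1 = f(L/D)V²/2g = 16.81 m
Pipe 2: V = 1.413 m/s, Re = 2.85×10^5, ε/D = 8.21×10^-4, f = 0.01978, h_2 = f(L/D)V²/2g = 8.199 m
Series → Q common, losses add: H = Σh = 25.01 m

H ≈ 25.0 m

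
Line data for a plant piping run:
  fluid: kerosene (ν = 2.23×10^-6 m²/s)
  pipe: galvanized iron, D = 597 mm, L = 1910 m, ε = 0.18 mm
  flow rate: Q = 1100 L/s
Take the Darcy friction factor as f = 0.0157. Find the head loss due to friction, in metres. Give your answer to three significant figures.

h_f ≈ 39.5 m

V = 4Q/(πD²) = 4·1.10/(π·0.597²) = 3.930 m/s
h_f = f(L/D)V²/(2g) = 0.01570·(1910/0.597)·3.930²/(2·9.81) = 39.53 m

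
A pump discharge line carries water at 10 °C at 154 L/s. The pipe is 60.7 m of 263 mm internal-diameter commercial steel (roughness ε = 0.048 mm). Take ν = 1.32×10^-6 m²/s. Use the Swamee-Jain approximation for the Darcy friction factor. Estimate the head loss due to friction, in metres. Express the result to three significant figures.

V = 4Q/(πD²) = 4·0.154/(π·0.263²) = 2.835 m/s
Re = VD/ν = 2.835·0.263/1.32×10^-6 = 5.65×10^5 → turbulent
ε/D = 0.048/263 = 1.83×10^-4
Swamee-Jain: f = 0.01518
h_f = f(L/D)V²/(2g) = 0.01518·(60.7/0.263)·2.835²/(2·9.81) = 1.435 m

h_f ≈ 1.44 m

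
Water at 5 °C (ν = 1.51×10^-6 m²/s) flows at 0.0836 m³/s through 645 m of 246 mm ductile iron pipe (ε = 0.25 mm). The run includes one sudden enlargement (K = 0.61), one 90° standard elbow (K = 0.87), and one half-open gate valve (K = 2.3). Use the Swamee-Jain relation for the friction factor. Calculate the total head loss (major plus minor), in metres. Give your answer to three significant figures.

V = 4Q/(πD²) = 1.759 m/s; V²/2g = 0.1577 m
Re = 2.87×10^5, ε/D = 0.00102 → f = 0.02086 (Swamee-Jain)
Major: h_f = f(L/D)·V²/2g = 0.02086·2622·0.1577 = 8.623 m
Minor: ΣK = 3.78; h_m = ΣK·V²/2g = 0.5961 m
Total H_L = 8.623 + 0.5961 = 9.219 m

H_L ≈ 9.22 m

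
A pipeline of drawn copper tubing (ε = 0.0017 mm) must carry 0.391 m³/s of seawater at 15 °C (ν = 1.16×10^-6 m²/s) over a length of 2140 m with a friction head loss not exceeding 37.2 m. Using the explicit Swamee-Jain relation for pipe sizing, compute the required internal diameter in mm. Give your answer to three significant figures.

D ≈ 388 mm

Swamee-Jain (Type III): D = 0.66·[ε^1.25·(LQ²/(gh_f))^4.75 + ν·Q^9.4·(L/(gh_f))^5.2]^0.04
LQ²/(gh_f) = 0.8965; L/(gh_f) = 5.864
Term 1 = ε^1.25·(…)^4.75 = 3.65×10^-8; Term 2 = ν·Q^9.4·(…)^5.2 = 1.68×10^-6
D = 0.66·(3.65×10^-8 + 1.68×10^-6)^0.04 = 0.3881 m = 388 mm
Check: V = 3.31 m/s, Re = 1.11×10^6, f = 0.01153, h_f = 35.4 m ≈ 37.2 m ✓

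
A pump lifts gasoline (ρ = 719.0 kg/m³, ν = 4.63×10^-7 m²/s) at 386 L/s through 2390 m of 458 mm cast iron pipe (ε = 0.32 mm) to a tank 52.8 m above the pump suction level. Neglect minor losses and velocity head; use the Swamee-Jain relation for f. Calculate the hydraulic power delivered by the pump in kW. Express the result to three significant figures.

P_hyd ≈ 216 kW

V = 4Q/(πD²) = 2.343 m/s; Re = 2.32×10^6; ε/D = 6.99×10^-4; f = 0.01826
h_f = f(L/D)V²/2g = 26.66 m
Total head H = z + h_f = 52.8 + 26.66 = 79.46 m
P_hyd = ρgQH = 719.0·9.81·0.386·79.46 = 216.3 kW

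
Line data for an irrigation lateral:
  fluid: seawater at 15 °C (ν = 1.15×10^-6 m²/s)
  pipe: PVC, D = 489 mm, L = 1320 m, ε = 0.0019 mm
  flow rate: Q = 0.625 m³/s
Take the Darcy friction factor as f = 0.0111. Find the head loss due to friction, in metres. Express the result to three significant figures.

h_f ≈ 16.9 m

V = 4Q/(πD²) = 4·0.625/(π·0.489²) = 3.328 m/s
h_f = f(L/D)V²/(2g) = 0.01110·(1320/0.489)·3.328²/(2·9.81) = 16.91 m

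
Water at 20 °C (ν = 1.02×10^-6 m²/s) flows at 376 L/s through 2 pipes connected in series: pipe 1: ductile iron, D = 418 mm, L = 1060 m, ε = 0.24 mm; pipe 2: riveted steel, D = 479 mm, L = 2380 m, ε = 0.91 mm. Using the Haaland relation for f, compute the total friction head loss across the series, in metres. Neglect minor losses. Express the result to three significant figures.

Pipe 1: V = 2.740 m/s, Re = 1.12×10^6, ε/D = 5.74×10^-4, f = 0.01762, h_1 = f(L/D)V²/2g = 17.10 m
Pipe 2: V = 2.087 m/s, Re = 9.80×10^5, ε/D = 0.00190, f = 0.02332, h_2 = f(L/D)V²/2g = 25.71 m
Series → Q common, losses add: H = Σh = 42.81 m

H ≈ 42.8 m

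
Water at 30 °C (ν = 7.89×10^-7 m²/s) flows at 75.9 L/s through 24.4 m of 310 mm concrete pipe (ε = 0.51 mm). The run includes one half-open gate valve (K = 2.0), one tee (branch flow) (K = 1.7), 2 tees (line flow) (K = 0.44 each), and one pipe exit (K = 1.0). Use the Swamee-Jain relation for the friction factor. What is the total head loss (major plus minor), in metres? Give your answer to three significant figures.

V = 4Q/(πD²) = 1.006 m/s; V²/2g = 0.05154 m
Re = 3.95×10^5, ε/D = 0.00165 → f = 0.02291 (Swamee-Jain)
Major: h_f = f(L/D)·V²/2g = 0.02291·78.71·0.05154 = 0.09294 m
Minor: ΣK = 5.58; h_m = ΣK·V²/2g = 0.2876 m
Total H_L = 0.09294 + 0.2876 = 0.3805 m

H_L ≈ 0.381 m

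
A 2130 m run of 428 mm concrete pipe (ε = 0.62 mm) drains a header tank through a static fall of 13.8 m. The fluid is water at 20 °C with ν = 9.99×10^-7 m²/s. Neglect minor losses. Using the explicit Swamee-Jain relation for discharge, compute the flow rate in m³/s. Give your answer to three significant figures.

Swamee-Jain (Type II): Q = -0.965·√(gD⁵h_f/L)·ln[ε/(3.7D) + √(3.17ν²L/(gD³h_f))]
√(gD⁵h_f/L) = √(9.81·0.428⁵·13.8/2130) = 0.03021
ε/(3.7D) = 3.92×10^-4; √(3.17ν²L/(gD³h_f)) = 2.52×10^-5
Q = -0.965·0.03021·ln(4.167×10^-4) = 0.2269 m³/s
Check: V = 1.58 m/s, Re = 6.76×10^5, f = 0.02198, h_f = 13.9 m ≈ 13.8 m ✓

Q ≈ 0.227 m³/s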